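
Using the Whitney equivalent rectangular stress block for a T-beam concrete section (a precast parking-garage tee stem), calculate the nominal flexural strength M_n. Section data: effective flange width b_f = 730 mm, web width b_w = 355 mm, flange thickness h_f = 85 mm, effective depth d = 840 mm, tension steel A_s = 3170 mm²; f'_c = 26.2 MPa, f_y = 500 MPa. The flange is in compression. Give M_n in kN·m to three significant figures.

M_n ≈ 1250 kN·m

Tension: T = A_s f_y = 3170 × 500 = 1585000 N.
Try a within the flange: a = T/(0.85 f'_c b_f) = 1585000/(0.85 × 26.2 × 730) = 97.50 mm.
a = 97.50 > h_f = 85 mm: the block extends into the web. Split into flange-overhang and web parts.
C_f = 0.85 f'_c (b_f − b_w) h_f = 0.85 × 26.2 × (730 − 355) × 85 = 709856 N.
Remaining web compression depth: a_w = (T − C_f)/(0.85 f'_c b_w) = (1585000 − 709856)/(0.85 × 26.2 × 355) = 110.70 mm.
M_n = C_f(d − h_f/2) + (T − C_f)(d − a_w/2) = 709856 × (840 − 42.5) + 875144 × (840 − 55.35) = 566.11 + 686.68 = 1252.79 × 10⁶ N·mm.
M_n = 1252.79 kN·m.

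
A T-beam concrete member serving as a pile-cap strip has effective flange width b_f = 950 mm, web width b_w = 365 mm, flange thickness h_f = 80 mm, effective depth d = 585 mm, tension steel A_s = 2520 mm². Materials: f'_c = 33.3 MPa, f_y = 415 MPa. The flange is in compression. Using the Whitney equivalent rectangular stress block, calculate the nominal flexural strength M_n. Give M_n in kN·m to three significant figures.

Tension: T = A_s f_y = 2520 × 415 = 1045800 N.
Try a within the flange: a = T/(0.85 f'_c b_f) = 1045800/(0.85 × 33.3 × 950) = 38.89 mm.
Since a = 38.89 ≤ h_f = 80 mm, the stress block lies entirely in the flange; analyse as a rectangular beam of width b_f.
M_n = T(d − a/2) = 1045800 × (585 − 19.445) = 591.46 × 10⁶ N·mm.
M_n = 591.46 kN·m.

M_n ≈ 591 kN·m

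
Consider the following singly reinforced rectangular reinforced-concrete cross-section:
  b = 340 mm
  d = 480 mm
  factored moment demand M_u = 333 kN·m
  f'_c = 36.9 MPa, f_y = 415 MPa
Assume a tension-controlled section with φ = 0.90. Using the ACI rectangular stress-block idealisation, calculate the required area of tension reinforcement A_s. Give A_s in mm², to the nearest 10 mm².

A_s ≈ 2020 mm²

M_n = M_u/φ = 333/0.90 = 370 kN·m.
With M_n = 0.85 f'_c a b (d − a/2), solve the quadratic for a:
a = d − √(d² − 2M_n/(0.85 f'_c b)) = 480 − √(480² − 2 × 370×10⁶/(0.85 × 36.9 × 340)) = 78.74 mm.
A_s = 0.85 f'_c a b / f_y = 0.85 × 36.9 × 78.74 × 340 / 415 = 2023.4 mm².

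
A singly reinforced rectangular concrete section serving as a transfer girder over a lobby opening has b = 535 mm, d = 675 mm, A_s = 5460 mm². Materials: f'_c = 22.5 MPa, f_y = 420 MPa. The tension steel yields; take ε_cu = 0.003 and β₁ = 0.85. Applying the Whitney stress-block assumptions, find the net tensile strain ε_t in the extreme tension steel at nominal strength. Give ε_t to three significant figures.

a = A_s f_y/(0.85 f'_c b) = 224.12 mm.
β₁ = 0.85, so c = a/β₁ = 224.12/0.85 = 263.67 mm.
From the linear strain diagram with ε_cu = 0.003: ε_t = 0.003 (d − c)/c = 0.003 × (675 − 263.67)/263.67 = 0.00468.
ε_t is between 0.004 and 0.005 — transition zone.

ε_t ≈ 0.00468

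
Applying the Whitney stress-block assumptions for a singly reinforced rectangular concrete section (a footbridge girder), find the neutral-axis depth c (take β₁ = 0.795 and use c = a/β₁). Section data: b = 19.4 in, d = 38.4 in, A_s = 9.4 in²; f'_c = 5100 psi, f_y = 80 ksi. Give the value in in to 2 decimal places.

c ≈ 11.25 in

T = A_s f_y = 9.4 × 80 = 752 kips.
a = T/(0.85 f'_c b) = 752/(0.85 × 5.1 × 19.4) = 8.9418 in.
With β₁ = 0.795, c = a/β₁ = 8.9418/0.795 = 11.25 in.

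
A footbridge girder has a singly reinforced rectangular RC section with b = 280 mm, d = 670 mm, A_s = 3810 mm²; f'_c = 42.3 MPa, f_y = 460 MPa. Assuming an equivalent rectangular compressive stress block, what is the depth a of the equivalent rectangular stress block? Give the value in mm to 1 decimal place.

a ≈ 174.1 mm

T = A_s f_y = 3810 × 460 = 1752600 N = 1752.6 kN.
Setting C = 0.85 f'_c a b equal to T: a = 1752600/(0.85 × 42.3 × 280) = 174.1 mm.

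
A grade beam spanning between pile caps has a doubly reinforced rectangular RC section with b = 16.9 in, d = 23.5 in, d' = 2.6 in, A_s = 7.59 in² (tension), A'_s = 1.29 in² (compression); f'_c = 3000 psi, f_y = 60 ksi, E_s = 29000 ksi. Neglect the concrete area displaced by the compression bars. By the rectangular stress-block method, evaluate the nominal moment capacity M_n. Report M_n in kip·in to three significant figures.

Assume both steels yield.
a = (A_s − A'_s) f_y/(0.85 f'_c b) = (7.59 − 1.29) × 60/(0.85 × 3 × 16.9) = 8.771 in.
c = a/β₁ = 8.771/0.85 = 10.319 in; ε'_s = 0.003(c − d')/c = 0.0022 ≥ ε_y = 0.0021, so the compression steel yields.
M_n = (A_s − A'_s) f_y (d − a/2) + A'_s f_y (d − d') = 378 × (23.5 − 4.3855) + 77.4 × (23.5 − 2.6) = 7225.3 + 1617.7 = 8843.0 kip·in.

M_n ≈ 8840 kip·in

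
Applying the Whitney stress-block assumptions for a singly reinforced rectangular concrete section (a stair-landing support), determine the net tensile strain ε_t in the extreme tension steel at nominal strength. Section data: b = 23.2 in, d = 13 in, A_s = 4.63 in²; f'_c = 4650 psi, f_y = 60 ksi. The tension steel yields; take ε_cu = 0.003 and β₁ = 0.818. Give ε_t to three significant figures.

ε_t ≈ 0.00753

a = A_s f_y/(0.85 f'_c b) = 3.030 in.
β₁ = 0.818, so c = a/β₁ = 3.030/0.818 = 3.704 in.
From the linear strain diagram with ε_cu = 0.003: ε_t = 0.003 (d − c)/c = 0.003 × (13 − 3.704)/3.704 = 0.00753.
Since ε_t ≥ 0.005, the section is tension-controlled.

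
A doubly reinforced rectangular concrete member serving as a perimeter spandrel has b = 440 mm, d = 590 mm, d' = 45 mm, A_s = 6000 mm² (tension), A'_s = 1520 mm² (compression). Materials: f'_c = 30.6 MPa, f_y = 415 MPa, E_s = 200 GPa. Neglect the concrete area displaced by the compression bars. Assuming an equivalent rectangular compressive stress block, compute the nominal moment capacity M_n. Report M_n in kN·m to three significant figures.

Assume both tension and compression steel yield.
Net tension couple steel: A_s − A'_s = 4480 mm².
a = (A_s − A'_s) f_y / (0.85 f'_c b) = 1859200/(0.85 × 30.6 × 440) = 162.45 mm.
c = a/β₁ = 162.45/0.831 = 195.49 mm; ε'_s = 0.003(c − d')/c = 0.0023 ≥ f_y/E_s = 0.0021, so compression steel does yield.
M_n = (A_s − A'_s) f_y (d − a/2) + A'_s f_y (d − d') = [1859200 × (590 − 81.225) + 630800 × (590 − 45)] × 10⁻⁶ = 945.91 + 343.79 = 1289.70 kN·m.

M_n ≈ 1290 kN·m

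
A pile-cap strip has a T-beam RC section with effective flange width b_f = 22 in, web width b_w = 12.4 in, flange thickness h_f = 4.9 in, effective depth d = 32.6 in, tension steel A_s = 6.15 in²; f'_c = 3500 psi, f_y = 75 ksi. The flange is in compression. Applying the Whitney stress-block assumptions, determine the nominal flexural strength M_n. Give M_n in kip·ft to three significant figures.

M_n ≈ 1110 kip·ft

Tension: T = A_s f_y = 6.15 × 75 = 461.25 kips.
Try a within the flange: a = T/(0.85 f'_c b_f) = 461.25/(0.85 × 3.5 × 22) = 7.047 in.
a = 7.047 > h_f = 4.9 in: the block extends into the web. Split into flange-overhang and web parts.
C_f = 0.85 f'_c (b_f − b_w) h_f = 0.85 × 3.5 × (22 − 12.4) × 4.9 = 139.9 kips.
Remaining web compression depth: a_w = (T − C_f)/(0.85 f'_c b_w) = (461.25 − 139.9)/(0.85 × 3.5 × 12.4) = 8.711 in.
M_n = C_f(d − h_f/2) + (T − C_f)(d − a_w/2) = 139.9 × (32.6 − 2.45) + 321.35 × (32.6 − 4.3555) = 4218.0 + 9076.4 = 13294.4 kip·in.
M_n = 13294.4/12 = 1107.87 kip·ft.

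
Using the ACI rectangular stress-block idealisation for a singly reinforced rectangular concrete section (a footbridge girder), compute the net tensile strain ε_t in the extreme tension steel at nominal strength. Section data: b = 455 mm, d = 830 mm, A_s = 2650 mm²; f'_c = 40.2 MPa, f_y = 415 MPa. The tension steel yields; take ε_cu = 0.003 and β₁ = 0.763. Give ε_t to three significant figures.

ε_t ≈ 0.0239

a = A_s f_y/(0.85 f'_c b) = 70.74 mm.
β₁ = 0.763, so c = a/β₁ = 70.74/0.763 = 92.71 mm.
From the linear strain diagram with ε_cu = 0.003: ε_t = 0.003 (d − c)/c = 0.003 × (830 − 92.71)/92.71 = 0.0239.
Since ε_t ≥ 0.005, the section is tension-controlled.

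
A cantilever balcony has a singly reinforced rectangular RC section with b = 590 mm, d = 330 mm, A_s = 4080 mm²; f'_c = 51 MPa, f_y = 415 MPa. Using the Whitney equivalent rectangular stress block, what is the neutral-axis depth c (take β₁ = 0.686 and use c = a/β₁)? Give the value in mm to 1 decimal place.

c ≈ 96.5 mm

T = A_s f_y = 4080 × 415 = 1693200 N = 1693.2 kN.
Setting C = 0.85 f'_c a b equal to T: a = 1693200/(0.85 × 51 × 590) = 66.201 mm.
With β₁ = 0.686, c = a/β₁ = 66.201/0.686 = 96.5 mm.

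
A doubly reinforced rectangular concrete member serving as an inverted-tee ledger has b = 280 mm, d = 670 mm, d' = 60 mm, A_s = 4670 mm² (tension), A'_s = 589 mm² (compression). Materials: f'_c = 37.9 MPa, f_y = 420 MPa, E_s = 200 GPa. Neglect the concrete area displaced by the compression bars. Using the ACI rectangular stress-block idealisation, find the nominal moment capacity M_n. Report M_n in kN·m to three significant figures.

Assume both tension and compression steel yield.
Net tension couple steel: A_s − A'_s = 4081 mm².
a = (A_s − A'_s) f_y / (0.85 f'_c b) = 1714020/(0.85 × 37.9 × 280) = 190.02 mm.
c = a/β₁ = 190.02/0.779 = 243.93 mm; ε'_s = 0.003(c − d')/c = 0.0023 ≥ f_y/E_s = 0.0021, so compression steel does yield.
M_n = (A_s − A'_s) f_y (d − a/2) + A'_s f_y (d − d') = [1714020 × (670 − 95.01) + 247380 × (670 − 60)] × 10⁻⁶ = 985.54 + 150.90 = 1136.44 kN·m.

M_n ≈ 1140 kN·m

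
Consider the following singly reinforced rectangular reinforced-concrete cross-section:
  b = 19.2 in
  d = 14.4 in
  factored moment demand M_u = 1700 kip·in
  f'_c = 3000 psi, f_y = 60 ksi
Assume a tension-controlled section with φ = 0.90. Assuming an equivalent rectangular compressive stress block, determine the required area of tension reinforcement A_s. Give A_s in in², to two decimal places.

M_n = M_u/φ = 1700/0.90 = 1888.89 kip·in.
From M_n = 0.85 f'_c a b (d − a/2):
a = d − √(d² − 2M_n/(0.85 f'_c b)) = 14.4 − √(14.4² − 2 × 1888.89/(0.85 × 3 × 19.2)) = 2.990 in.
A_s = 0.85 f'_c a b / f_y = 0.85 × 3 × 2.990 × 19.2 / 60 = 2.440 in².

A_s ≈ 2.44 in²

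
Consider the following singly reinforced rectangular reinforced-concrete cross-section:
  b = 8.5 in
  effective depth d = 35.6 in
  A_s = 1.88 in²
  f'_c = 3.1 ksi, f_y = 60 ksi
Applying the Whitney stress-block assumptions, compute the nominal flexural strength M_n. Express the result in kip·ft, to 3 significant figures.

T = A_s f_y = 1.88 × 60 = 112.8 kips.
a = T/(0.85 f'_c b) = 112.8/(0.85 × 3.1 × 8.5) = 5.036 in.
M_n = T(d − a/2) = 112.8 × (35.6 − 2.518) = 3731.6 kip·in = 3731.6/12 = 310.97 kip·ft.

M_n ≈ 311 kip·ft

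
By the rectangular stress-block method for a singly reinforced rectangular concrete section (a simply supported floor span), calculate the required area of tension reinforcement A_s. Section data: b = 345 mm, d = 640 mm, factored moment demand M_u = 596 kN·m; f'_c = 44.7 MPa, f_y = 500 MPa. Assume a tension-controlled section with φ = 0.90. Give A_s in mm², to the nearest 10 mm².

M_n = M_u/φ = 596/0.90 = 662.222 kN·m.
With M_n = 0.85 f'_c a b (d − a/2), solve the quadratic for a:
a = d − √(d² − 2M_n/(0.85 f'_c b)) = 640 − √(640² − 2 × 662.222×10⁶/(0.85 × 44.7 × 345)) = 84.52 mm.
A_s = 0.85 f'_c a b / f_y = 0.85 × 44.7 × 84.52 × 345 / 500 = 2215.8 mm².

A_s ≈ 2220 mm²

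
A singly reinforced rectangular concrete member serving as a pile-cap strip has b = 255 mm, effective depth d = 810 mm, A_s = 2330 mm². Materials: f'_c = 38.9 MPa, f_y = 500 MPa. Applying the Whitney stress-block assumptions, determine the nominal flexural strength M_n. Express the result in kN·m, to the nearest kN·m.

T = A_s f_y = 2330 × 500 = 1165000 N = 1165 kN.
From C = T: a = T/(0.85 f'_c b) = 1165000/(0.85 × 38.9 × 255) = 138.17 mm.
M_n = T(d − a/2) = 1165 kN × (810 − 69.085) mm = 863.17 kN·m.

M_n ≈ 863 kN·m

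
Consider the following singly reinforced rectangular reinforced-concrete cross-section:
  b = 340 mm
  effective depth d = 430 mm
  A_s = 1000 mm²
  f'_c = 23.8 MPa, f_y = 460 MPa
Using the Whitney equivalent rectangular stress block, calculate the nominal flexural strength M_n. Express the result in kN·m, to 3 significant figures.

T = A_s f_y = 1000 × 460 = 460000 N = 460 kN.
From C = T: a = T/(0.85 f'_c b) = 460000/(0.85 × 23.8 × 340) = 66.88 mm.
M_n = T(d − a/2) = 460 kN × (430 − 33.44) mm = 182.42 kN·m.

M_n ≈ 182 kN·m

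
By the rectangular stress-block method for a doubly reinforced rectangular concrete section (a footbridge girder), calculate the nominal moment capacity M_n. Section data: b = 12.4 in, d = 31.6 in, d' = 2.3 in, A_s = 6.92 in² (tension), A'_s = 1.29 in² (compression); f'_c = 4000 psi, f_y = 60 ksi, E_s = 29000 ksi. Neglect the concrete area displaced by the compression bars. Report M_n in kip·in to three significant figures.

M_n ≈ 11600 kip·in

Assume both steels yield.
a = (A_s − A'_s) f_y/(0.85 f'_c b) = (6.92 − 1.29) × 60/(0.85 × 4 × 12.4) = 8.012 in.
c = a/β₁ = 8.012/0.85 = 9.426 in; ε'_s = 0.003(c − d')/c = 0.0023 ≥ ε_y = 0.0021, so the compression steel yields.
M_n = (A_s − A'_s) f_y (d − a/2) + A'_s f_y (d − d') = 337.8 × (31.6 − 4.006) + 77.4 × (31.6 − 2.3) = 9321.3 + 2267.8 = 11589.1 kip·in.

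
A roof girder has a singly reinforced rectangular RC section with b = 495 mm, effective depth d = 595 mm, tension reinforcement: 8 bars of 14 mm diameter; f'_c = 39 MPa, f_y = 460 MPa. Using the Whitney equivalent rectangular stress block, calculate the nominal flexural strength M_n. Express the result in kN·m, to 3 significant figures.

M_n ≈ 327 kN·m

A_s = 8 × 154 = 1232 mm².
T = A_s f_y = 1232 × 460 = 566720 N = 566.72 kN.
From C = T: a = T/(0.85 f'_c b) = 566720/(0.85 × 39 × 495) = 34.54 mm.
M_n = T(d − a/2) = 566.72 kN × (595 − 17.27) mm = 327.41 kN·m.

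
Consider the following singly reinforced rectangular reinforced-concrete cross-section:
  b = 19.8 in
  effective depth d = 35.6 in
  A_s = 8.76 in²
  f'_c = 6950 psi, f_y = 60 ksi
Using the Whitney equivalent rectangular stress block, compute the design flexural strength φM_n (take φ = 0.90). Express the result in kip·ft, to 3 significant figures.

φM_n ≈ 1310 kip·ft

T = A_s f_y = 8.76 × 60 = 525.6 kips.
a = T/(0.85 f'_c b) = 525.6/(0.85 × 6.95 × 19.8) = 4.494 in.
M_n = T(d − a/2) = 525.6 × (35.6 − 2.247) = 17530.3 kip·in = 17530.3/12 = 1460.86 kip·ft.
φM_n = 0.90 × 1460.86 = 1314.77 kip·ft.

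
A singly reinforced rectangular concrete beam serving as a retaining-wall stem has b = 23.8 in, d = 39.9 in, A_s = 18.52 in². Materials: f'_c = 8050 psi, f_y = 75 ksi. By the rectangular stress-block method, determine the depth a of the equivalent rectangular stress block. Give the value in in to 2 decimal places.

a ≈ 8.53 in

T = A_s f_y = 18.52 × 75 = 1389 kips.
a = T/(0.85 f'_c b) = 1389/(0.85 × 8.05 × 23.8) = 8.53 in.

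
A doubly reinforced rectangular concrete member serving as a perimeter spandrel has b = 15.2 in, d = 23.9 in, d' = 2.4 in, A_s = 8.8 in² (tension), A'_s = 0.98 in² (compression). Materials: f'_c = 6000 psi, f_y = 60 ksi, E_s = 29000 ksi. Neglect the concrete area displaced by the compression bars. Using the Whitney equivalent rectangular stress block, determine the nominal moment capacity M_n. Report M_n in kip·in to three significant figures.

Assume both steels yield.
a = (A_s − A'_s) f_y/(0.85 f'_c b) = (8.8 − 0.98) × 60/(0.85 × 6 × 15.2) = 6.053 in.
c = a/β₁ = 6.053/0.75 = 8.071 in; ε'_s = 0.003(c − d')/c = 0.0021 ≥ ε_y = 0.0021, so the compression steel yields.
M_n = (A_s − A'_s) f_y (d − a/2) + A'_s f_y (d − d') = 469.2 × (23.9 − 3.0265) + 58.8 × (23.9 − 2.4) = 9793.8 + 1264.2 = 11058.0 kip·in.

M_n ≈ 11100 kip·in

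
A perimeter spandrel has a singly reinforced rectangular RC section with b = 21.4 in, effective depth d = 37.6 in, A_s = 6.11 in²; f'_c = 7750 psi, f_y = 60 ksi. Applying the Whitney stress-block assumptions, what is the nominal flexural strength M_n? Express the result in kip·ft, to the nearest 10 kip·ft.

M_n ≈ 1110 kip·ft

T = A_s f_y = 6.11 × 60 = 366.6 kips.
a = T/(0.85 f'_c b) = 366.6/(0.85 × 7.75 × 21.4) = 2.601 in.
M_n = T(d − a/2) = 366.6 × (37.6 − 1.3005) = 13307.4 kip·in = 13307.4/12 = 1108.95 kip·ft.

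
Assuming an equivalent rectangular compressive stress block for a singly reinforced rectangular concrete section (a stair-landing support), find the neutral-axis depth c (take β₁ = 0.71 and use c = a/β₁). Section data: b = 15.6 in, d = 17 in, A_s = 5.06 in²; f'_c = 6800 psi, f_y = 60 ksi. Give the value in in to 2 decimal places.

c ≈ 4.74 in

T = A_s f_y = 5.06 × 60 = 303.6 kips.
a = T/(0.85 f'_c b) = 303.6/(0.85 × 6.8 × 15.6) = 3.3670 in.
With β₁ = 0.71, c = a/β₁ = 3.3670/0.71 = 4.74 in.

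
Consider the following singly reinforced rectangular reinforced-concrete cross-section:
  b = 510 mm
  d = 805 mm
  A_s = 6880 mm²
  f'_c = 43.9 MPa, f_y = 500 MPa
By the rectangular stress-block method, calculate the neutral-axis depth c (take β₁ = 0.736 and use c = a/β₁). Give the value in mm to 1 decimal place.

T = A_s f_y = 6880 × 500 = 3440000 N = 3440 kN.
Setting C = 0.85 f'_c a b equal to T: a = 3440000/(0.85 × 43.9 × 510) = 180.761 mm.
With β₁ = 0.736, c = a/β₁ = 180.761/0.736 = 245.6 mm.

c ≈ 245.6 mm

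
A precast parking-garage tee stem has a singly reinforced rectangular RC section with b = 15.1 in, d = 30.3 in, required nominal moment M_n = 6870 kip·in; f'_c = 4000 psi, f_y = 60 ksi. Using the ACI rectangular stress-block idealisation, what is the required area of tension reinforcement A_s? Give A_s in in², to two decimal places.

From M_n = 0.85 f'_c a b (d − a/2):
a = d − √(d² − 2M_n/(0.85 f'_c b)) = 30.3 − √(30.3² − 2 × 6870/(0.85 × 4 × 15.1)) = 4.796 in.
A_s = 0.85 f'_c a b / f_y = 0.85 × 4 × 4.796 × 15.1 / 60 = 4.104 in².

A_s ≈ 4.10 in²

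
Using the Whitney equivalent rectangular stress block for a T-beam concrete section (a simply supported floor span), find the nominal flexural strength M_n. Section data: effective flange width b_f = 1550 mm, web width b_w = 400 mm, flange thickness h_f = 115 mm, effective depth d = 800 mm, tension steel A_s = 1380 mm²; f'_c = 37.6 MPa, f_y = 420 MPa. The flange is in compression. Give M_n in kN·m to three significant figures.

M_n ≈ 460 kN·m

Tension: T = A_s f_y = 1380 × 420 = 579600 N.
Try a within the flange: a = T/(0.85 f'_c b_f) = 579600/(0.85 × 37.6 × 1550) = 11.70 mm.
Since a = 11.70 ≤ h_f = 115 mm, the stress block lies entirely in the flange; analyse as a rectangular beam of width b_f.
M_n = T(d − a/2) = 579600 × (800 − 5.85) = 460.29 × 10⁶ N·mm.
M_n = 460.29 kN·m.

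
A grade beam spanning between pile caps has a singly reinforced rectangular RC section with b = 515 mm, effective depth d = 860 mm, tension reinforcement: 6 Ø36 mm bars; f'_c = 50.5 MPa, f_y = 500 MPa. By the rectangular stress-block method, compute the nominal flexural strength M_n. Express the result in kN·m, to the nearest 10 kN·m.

A_s = 6 × 1018 = 6108 mm².
T = A_s f_y = 6108 × 500 = 3054000 N = 3054 kN.
From C = T: a = T/(0.85 f'_c b) = 3054000/(0.85 × 50.5 × 515) = 138.15 mm.
M_n = T(d − a/2) = 3054 kN × (860 − 69.075) mm = 2415.48 kN·m.

M_n ≈ 2420 kN·m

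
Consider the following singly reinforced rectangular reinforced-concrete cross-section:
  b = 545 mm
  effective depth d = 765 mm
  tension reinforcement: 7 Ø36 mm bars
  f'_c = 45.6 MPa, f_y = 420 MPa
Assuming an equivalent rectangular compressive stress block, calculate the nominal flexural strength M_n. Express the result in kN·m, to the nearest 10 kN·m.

M_n ≈ 2080 kN·m

A_s = 7 × 1018 = 7126 mm².
T = A_s f_y = 7126 × 420 = 2992920 N = 2992.92 kN.
From C = T: a = T/(0.85 f'_c b) = 2992920/(0.85 × 45.6 × 545) = 141.68 mm.
M_n = T(d − a/2) = 2992.92 kN × (765 − 70.84) mm = 2077.57 kN·m.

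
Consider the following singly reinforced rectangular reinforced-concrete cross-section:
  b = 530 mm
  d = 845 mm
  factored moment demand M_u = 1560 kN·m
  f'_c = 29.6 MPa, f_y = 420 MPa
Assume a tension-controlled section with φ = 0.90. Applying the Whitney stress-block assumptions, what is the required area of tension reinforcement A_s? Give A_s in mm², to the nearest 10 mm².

M_n = M_u/φ = 1560/0.90 = 1733.33 kN·m.
With M_n = 0.85 f'_c a b (d − a/2), solve the quadratic for a:
a = d − √(d² − 2M_n/(0.85 f'_c b)) = 845 − √(845² − 2 × 1733.33×10⁶/(0.85 × 29.6 × 530)) = 171.16 mm.
A_s = 0.85 f'_c a b / f_y = 0.85 × 29.6 × 171.16 × 530 / 420 = 5434.2 mm².

A_s ≈ 5430 mm²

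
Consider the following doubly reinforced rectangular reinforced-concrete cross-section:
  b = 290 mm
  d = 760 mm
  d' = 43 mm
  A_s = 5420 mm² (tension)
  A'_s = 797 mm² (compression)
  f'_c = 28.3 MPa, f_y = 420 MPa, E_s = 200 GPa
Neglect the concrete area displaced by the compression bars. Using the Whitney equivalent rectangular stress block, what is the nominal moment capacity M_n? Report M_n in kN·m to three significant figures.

M_n ≈ 1450 kN·m

Assume both tension and compression steel yield.
Net tension couple steel: A_s − A'_s = 4623 mm².
a = (A_s − A'_s) f_y / (0.85 f'_c b) = 1941660/(0.85 × 28.3 × 290) = 278.34 mm.
c = a/β₁ = 278.34/0.848 = 328.23 mm; ε'_s = 0.003(c − d')/c = 0.0026 ≥ f_y/E_s = 0.0021, so compression steel does yield.
M_n = (A_s − A'_s) f_y (d − a/2) + A'_s f_y (d − d') = [1941660 × (760 − 139.17) + 334740 × (760 − 43)] × 10⁻⁶ = 1205.44 + 240.01 = 1445.45 kN·m.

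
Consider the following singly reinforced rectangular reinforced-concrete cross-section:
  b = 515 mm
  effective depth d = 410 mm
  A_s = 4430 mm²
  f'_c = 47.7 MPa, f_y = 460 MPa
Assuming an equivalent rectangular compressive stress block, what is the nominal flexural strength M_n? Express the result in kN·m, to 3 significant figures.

T = A_s f_y = 4430 × 460 = 2037800 N = 2037.8 kN.
From C = T: a = T/(0.85 f'_c b) = 2037800/(0.85 × 47.7 × 515) = 97.59 mm.
M_n = T(d − a/2) = 2037.8 kN × (410 − 48.795) mm = 736.06 kN·m.

M_n ≈ 736 kN·m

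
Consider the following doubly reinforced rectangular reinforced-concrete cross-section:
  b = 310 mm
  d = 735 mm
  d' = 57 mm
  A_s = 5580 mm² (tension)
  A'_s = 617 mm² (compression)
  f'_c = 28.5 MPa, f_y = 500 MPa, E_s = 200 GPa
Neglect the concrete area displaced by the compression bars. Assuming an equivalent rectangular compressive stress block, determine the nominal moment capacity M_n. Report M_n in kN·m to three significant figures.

Assume both tension and compression steel yield.
Net tension couple steel: A_s − A'_s = 4963 mm².
a = (A_s − A'_s) f_y / (0.85 f'_c b) = 2481500/(0.85 × 28.5 × 310) = 330.44 mm.
c = a/β₁ = 330.44/0.846 = 390.59 mm; ε'_s = 0.003(c − d')/c = 0.0026 ≥ f_y/E_s = 0.0025, so compression steel does yield.
M_n = (A_s − A'_s) f_y (d − a/2) + A'_s f_y (d − d') = [2481500 × (735 − 165.22) + 308500 × (735 − 57)] × 10⁻⁶ = 1413.91 + 209.16 = 1623.07 kN·m.

M_n ≈ 1620 kN·m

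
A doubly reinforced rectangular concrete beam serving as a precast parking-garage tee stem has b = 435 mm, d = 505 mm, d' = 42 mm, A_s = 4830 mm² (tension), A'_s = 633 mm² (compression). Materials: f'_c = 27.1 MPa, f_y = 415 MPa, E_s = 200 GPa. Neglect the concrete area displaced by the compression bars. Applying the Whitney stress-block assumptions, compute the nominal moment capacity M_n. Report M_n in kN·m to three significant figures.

M_n ≈ 850 kN·m

Assume both tension and compression steel yield.
Net tension couple steel: A_s − A'_s = 4197 mm².
a = (A_s − A'_s) f_y / (0.85 f'_c b) = 1741755/(0.85 × 27.1 × 435) = 173.82 mm.
c = a/β₁ = 173.82/0.85 = 204.49 mm; ε'_s = 0.003(c − d')/c = 0.0024 ≥ f_y/E_s = 0.0021, so compression steel does yield.
M_n = (A_s − A'_s) f_y (d − a/2) + A'_s f_y (d − d') = [1741755 × (505 − 86.91) + 262695 × (505 − 42)] × 10⁻⁶ = 728.21 + 121.63 = 849.84 kN·m.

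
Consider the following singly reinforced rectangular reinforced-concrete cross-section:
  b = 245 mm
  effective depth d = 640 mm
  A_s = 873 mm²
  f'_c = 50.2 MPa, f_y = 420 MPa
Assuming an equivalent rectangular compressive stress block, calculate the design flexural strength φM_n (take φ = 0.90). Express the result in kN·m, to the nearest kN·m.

T = A_s f_y = 873 × 420 = 366660 N = 366.66 kN.
From C = T: a = T/(0.85 f'_c b) = 366660/(0.85 × 50.2 × 245) = 35.07 mm.
M_n = T(d − a/2) = 366.66 kN × (640 − 17.535) mm = 228.23 kN·m.
φM_n = 0.90 × 228.23 = 205.41 kN·m.

φM_n ≈ 205 kN·m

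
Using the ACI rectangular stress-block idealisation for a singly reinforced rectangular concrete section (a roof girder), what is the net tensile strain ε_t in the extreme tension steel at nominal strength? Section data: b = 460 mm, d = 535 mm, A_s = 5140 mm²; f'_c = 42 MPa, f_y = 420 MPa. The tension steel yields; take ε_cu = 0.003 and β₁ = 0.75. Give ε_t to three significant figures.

ε_t ≈ 0.00616

a = A_s f_y/(0.85 f'_c b) = 131.46 mm.
β₁ = 0.75, so c = a/β₁ = 131.46/0.75 = 175.28 mm.
From the linear strain diagram with ε_cu = 0.003: ε_t = 0.003 (d − c)/c = 0.003 × (535 − 175.28)/175.28 = 0.00616.
Since ε_t ≥ 0.005, the section is tension-controlled.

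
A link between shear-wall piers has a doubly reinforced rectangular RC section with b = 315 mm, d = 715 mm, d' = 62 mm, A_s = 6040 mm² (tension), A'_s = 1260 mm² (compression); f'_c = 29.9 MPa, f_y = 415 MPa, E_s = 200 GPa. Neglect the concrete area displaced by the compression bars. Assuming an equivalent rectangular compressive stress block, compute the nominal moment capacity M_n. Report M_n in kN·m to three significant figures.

Assume both tension and compression steel yield.
Net tension couple steel: A_s − A'_s = 4780 mm².
a = (A_s − A'_s) f_y / (0.85 f'_c b) = 1983700/(0.85 × 29.9 × 315) = 247.79 mm.
c = a/β₁ = 247.79/0.836 = 296.40 mm; ε'_s = 0.003(c − d')/c = 0.0024 ≥ f_y/E_s = 0.0021, so compression steel does yield.
M_n = (A_s − A'_s) f_y (d − a/2) + A'_s f_y (d − d') = [1983700 × (715 − 123.895) + 522900 × (715 − 62)] × 10⁻⁶ = 1172.57 + 341.45 = 1514.02 kN·m.

M_n ≈ 1510 kN·m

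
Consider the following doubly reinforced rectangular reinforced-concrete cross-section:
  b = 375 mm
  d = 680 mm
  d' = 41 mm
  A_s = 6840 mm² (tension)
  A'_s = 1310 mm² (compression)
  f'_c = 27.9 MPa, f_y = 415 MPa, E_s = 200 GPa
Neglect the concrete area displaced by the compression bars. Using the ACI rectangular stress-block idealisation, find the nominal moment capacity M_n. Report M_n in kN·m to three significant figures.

Assume both tension and compression steel yield.
Net tension couple steel: A_s − A'_s = 5530 mm².
a = (A_s − A'_s) f_y / (0.85 f'_c b) = 2294950/(0.85 × 27.9 × 375) = 258.06 mm.
c = a/β₁ = 258.06/0.85 = 303.60 mm; ε'_s = 0.003(c − d')/c = 0.0026 ≥ f_y/E_s = 0.0021, so compression steel does yield.
M_n = (A_s − A'_s) f_y (d − a/2) + A'_s f_y (d − d') = [2294950 × (680 − 129.03) + 543650 × (680 − 41)] × 10⁻⁶ = 1264.45 + 347.39 = 1611.84 kN·m.

M_n ≈ 1610 kN·m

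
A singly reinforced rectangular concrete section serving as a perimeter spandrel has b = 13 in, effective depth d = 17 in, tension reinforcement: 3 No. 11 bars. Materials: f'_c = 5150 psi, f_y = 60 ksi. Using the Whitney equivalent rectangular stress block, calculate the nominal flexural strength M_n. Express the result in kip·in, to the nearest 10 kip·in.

A_s = 3 × 1.56 = 4.68 in².
T = A_s f_y = 4.68 × 60 = 280.8 kips.
a = T/(0.85 f'_c b) = 280.8/(0.85 × 5.15 × 13) = 4.934 in.
M_n = T(d − a/2) = 280.8 × (17 − 2.467) = 4080.9 kip·in.

M_n ≈ 4080 kip·in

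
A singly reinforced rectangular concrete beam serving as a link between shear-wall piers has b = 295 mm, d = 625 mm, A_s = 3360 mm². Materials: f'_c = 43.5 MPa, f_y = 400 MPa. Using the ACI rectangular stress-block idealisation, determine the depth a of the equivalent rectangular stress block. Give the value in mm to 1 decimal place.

T = A_s f_y = 3360 × 400 = 1344000 N = 1344 kN.
Setting C = 0.85 f'_c a b equal to T: a = 1344000/(0.85 × 43.5 × 295) = 123.2 mm.

a ≈ 123.2 mm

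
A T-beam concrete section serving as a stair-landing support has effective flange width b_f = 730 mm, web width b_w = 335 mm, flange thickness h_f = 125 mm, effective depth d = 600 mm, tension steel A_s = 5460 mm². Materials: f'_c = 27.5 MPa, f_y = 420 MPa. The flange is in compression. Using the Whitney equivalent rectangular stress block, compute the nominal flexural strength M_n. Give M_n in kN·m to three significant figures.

M_n ≈ 1220 kN·m

Tension: T = A_s f_y = 5460 × 420 = 2293200 N.
Try a within the flange: a = T/(0.85 f'_c b_f) = 2293200/(0.85 × 27.5 × 730) = 134.39 mm.
a = 134.39 > h_f = 125 mm: the block extends into the web. Split into flange-overhang and web parts.
C_f = 0.85 f'_c (b_f − b_w) h_f = 0.85 × 27.5 × (730 − 335) × 125 = 1154141 N.
Remaining web compression depth: a_w = (T − C_f)/(0.85 f'_c b_w) = (2293200 − 1154141)/(0.85 × 27.5 × 335) = 145.46 mm.
M_n = C_f(d − h_f/2) + (T − C_f)(d − a_w/2) = 1154141 × (600 − 62.5) + 1139059 × (600 − 72.73) = 620.35 + 600.59 = 1220.94 × 10⁶ N·mm.
M_n = 1220.94 kN·m.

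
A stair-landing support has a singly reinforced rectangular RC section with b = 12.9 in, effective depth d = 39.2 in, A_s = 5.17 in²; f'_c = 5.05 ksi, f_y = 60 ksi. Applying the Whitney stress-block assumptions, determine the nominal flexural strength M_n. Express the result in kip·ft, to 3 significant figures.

T = A_s f_y = 5.17 × 60 = 310.2 kips.
a = T/(0.85 f'_c b) = 310.2/(0.85 × 5.05 × 12.9) = 5.602 in.
M_n = T(d − a/2) = 310.2 × (39.2 − 2.801) = 11291.0 kip·in = 11291.0/12 = 940.92 kip·ft.

M_n ≈ 941 kip·ft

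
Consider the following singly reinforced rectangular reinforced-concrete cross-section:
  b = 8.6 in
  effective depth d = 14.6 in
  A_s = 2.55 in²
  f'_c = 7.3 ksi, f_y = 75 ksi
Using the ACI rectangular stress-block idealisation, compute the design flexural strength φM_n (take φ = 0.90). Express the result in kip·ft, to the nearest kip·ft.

φM_n ≈ 184 kip·ft

T = A_s f_y = 2.55 × 75 = 191.25 kips.
a = T/(0.85 f'_c b) = 191.25/(0.85 × 7.3 × 8.6) = 3.584 in.
M_n = T(d − a/2) = 191.25 × (14.6 − 1.792) = 2449.5 kip·in = 2449.5/12 = 204.13 kip·ft.
φM_n = 0.90 × 204.13 = 183.72 kip·ft.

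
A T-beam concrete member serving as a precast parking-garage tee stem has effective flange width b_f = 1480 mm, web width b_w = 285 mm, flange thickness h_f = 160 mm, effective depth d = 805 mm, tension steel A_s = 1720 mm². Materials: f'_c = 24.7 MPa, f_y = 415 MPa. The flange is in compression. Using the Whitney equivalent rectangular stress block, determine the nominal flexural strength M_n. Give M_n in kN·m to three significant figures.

M_n ≈ 566 kN·m

Tension: T = A_s f_y = 1720 × 415 = 713800 N.
Try a within the flange: a = T/(0.85 f'_c b_f) = 713800/(0.85 × 24.7 × 1480) = 22.97 mm.
Since a = 22.97 ≤ h_f = 160 mm, the stress block lies entirely in the flange; analyse as a rectangular beam of width b_f.
M_n = T(d − a/2) = 713800 × (805 − 11.485) = 566.41 × 10⁶ N·mm.
M_n = 566.41 kN·m.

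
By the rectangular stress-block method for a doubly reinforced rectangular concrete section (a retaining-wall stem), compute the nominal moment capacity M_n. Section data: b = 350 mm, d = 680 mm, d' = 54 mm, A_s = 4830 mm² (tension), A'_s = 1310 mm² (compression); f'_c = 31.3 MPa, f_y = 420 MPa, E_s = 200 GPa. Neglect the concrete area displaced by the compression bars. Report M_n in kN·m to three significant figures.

M_n ≈ 1230 kN·m

Assume both tension and compression steel yield.
Net tension couple steel: A_s − A'_s = 3520 mm².
a = (A_s − A'_s) f_y / (0.85 f'_c b) = 1478400/(0.85 × 31.3 × 350) = 158.77 mm.
c = a/β₁ = 158.77/0.826 = 192.22 mm; ε'_s = 0.003(c − d')/c = 0.0022 ≥ f_y/E_s = 0.0021, so compression steel does yield.
M_n = (A_s − A'_s) f_y (d − a/2) + A'_s f_y (d − d') = [1478400 × (680 − 79.385) + 550200 × (680 − 54)] × 10⁻⁶ = 887.95 + 344.43 = 1232.38 kN·m.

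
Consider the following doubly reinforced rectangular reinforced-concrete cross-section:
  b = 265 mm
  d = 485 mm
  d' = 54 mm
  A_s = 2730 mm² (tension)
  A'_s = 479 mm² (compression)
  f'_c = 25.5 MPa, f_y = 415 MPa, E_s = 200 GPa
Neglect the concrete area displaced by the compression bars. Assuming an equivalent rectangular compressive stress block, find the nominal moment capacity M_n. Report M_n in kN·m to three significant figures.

M_n ≈ 463 kN·m

Assume both tension and compression steel yield.
Net tension couple steel: A_s − A'_s = 2251 mm².
a = (A_s − A'_s) f_y / (0.85 f'_c b) = 934165/(0.85 × 25.5 × 265) = 162.64 mm.
c = a/β₁ = 162.64/0.85 = 191.34 mm; ε'_s = 0.003(c − d')/c = 0.0022 ≥ f_y/E_s = 0.0021, so compression steel does yield.
M_n = (A_s − A'_s) f_y (d − a/2) + A'_s f_y (d − d') = [934165 × (485 − 81.32) + 198785 × (485 − 54)] × 10⁻⁶ = 377.10 + 85.68 = 462.78 kN·m.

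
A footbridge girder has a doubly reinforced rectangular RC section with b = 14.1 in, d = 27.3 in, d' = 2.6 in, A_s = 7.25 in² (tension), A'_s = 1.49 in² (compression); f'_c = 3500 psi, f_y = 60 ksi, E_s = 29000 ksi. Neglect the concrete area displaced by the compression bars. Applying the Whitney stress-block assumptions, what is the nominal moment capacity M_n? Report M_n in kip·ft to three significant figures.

M_n ≈ 852 kip·ft

Assume both steels yield.
a = (A_s − A'_s) f_y/(0.85 f'_c b) = (7.25 − 1.49) × 60/(0.85 × 3.5 × 14.1) = 8.239 in.
c = a/β₁ = 8.239/0.85 = 9.693 in; ε'_s = 0.003(c − d')/c = 0.0022 ≥ ε_y = 0.0021, so the compression steel yields.
M_n = (A_s − A'_s) f_y (d − a/2) + A'_s f_y (d − d') = 345.6 × (27.3 − 4.1195) + 89.4 × (27.3 − 2.6) = 8011.2 + 2208.2 = 10219.4 kip·in = 10219.4/12 = 851.62 kip·ft.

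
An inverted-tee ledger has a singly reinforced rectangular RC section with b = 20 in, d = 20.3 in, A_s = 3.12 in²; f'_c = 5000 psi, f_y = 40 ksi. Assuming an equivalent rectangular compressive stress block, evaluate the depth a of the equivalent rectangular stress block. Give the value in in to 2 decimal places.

a ≈ 1.47 in

T = A_s f_y = 3.12 × 40 = 124.8 kips.
a = T/(0.85 f'_c b) = 124.8/(0.85 × 5 × 20) = 1.47 in.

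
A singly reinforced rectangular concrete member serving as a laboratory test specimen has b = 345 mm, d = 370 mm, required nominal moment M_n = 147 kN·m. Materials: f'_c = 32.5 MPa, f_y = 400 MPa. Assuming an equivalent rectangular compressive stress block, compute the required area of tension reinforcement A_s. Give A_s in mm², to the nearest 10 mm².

With M_n = 0.85 f'_c a b (d − a/2), solve the quadratic for a:
a = d − √(d² − 2M_n/(0.85 f'_c b)) = 370 − √(370² − 2 × 147×10⁶/(0.85 × 32.5 × 345)) = 44.34 mm.
A_s = 0.85 f'_c a b / f_y = 0.85 × 32.5 × 44.34 × 345 / 400 = 1056.5 mm².

A_s ≈ 1060 mm²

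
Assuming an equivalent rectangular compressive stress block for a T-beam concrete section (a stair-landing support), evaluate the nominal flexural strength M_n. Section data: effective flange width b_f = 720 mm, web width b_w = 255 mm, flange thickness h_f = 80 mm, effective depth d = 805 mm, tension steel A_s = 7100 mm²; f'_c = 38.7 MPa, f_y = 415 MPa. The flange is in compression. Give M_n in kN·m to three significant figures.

Tension: T = A_s f_y = 7100 × 415 = 2946500 N.
Try a within the flange: a = T/(0.85 f'_c b_f) = 2946500/(0.85 × 38.7 × 720) = 124.41 mm.
a = 124.41 > h_f = 80 mm: the block extends into the web. Split into flange-overhang and web parts.
C_f = 0.85 f'_c (b_f − b_w) h_f = 0.85 × 38.7 × (720 − 255) × 80 = 1223694 N.
Remaining web compression depth: a_w = (T − C_f)/(0.85 f'_c b_w) = (2946500 − 1223694)/(0.85 × 38.7 × 255) = 205.38 mm.
M_n = C_f(d − h_f/2) + (T − C_f)(d − a_w/2) = 1223694 × (805 − 40) + 1722806 × (805 − 102.69) = 936.13 + 1209.94 = 2146.07 × 10⁶ N·mm.
M_n = 2146.07 kN·m.

M_n ≈ 2150 kN·m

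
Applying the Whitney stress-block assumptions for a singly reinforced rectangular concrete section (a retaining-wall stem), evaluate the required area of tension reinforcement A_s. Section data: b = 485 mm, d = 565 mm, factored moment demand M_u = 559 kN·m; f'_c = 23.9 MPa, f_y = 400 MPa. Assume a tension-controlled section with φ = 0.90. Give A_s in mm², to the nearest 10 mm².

A_s ≈ 3090 mm²

M_n = M_u/φ = 559/0.90 = 621.111 kN·m.
With M_n = 0.85 f'_c a b (d − a/2), solve the quadratic for a:
a = d − √(d² − 2M_n/(0.85 f'_c b)) = 565 − √(565² − 2 × 621.111×10⁶/(0.85 × 23.9 × 485)) = 125.52 mm.
A_s = 0.85 f'_c a b / f_y = 0.85 × 23.9 × 125.52 × 485 / 400 = 3091.8 mm².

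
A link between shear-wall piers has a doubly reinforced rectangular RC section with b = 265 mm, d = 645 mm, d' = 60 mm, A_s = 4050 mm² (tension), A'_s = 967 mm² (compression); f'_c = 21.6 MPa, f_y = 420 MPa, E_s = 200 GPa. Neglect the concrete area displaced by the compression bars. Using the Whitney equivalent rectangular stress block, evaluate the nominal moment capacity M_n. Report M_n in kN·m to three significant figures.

M_n ≈ 900 kN·m

Assume both tension and compression steel yield.
Net tension couple steel: A_s − A'_s = 3083 mm².
a = (A_s − A'_s) f_y / (0.85 f'_c b) = 1294860/(0.85 × 21.6 × 265) = 266.14 mm.
c = a/β₁ = 266.14/0.85 = 313.11 mm; ε'_s = 0.003(c − d')/c = 0.0024 ≥ f_y/E_s = 0.0021, so compression steel does yield.
M_n = (A_s − A'_s) f_y (d − a/2) + A'_s f_y (d − d') = [1294860 × (645 − 133.07) + 406140 × (645 − 60)] × 10⁻⁶ = 662.88 + 237.59 = 900.47 kN·m.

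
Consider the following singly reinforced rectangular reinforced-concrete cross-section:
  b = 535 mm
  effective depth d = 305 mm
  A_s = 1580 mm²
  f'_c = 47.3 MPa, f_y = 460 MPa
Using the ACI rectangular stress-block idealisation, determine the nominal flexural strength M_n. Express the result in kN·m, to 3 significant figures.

M_n ≈ 209 kN·m

T = A_s f_y = 1580 × 460 = 726800 N = 726.8 kN.
From C = T: a = T/(0.85 f'_c b) = 726800/(0.85 × 47.3 × 535) = 33.79 mm.
M_n = T(d − a/2) = 726.8 kN × (305 − 16.895) mm = 209.39 kN·m.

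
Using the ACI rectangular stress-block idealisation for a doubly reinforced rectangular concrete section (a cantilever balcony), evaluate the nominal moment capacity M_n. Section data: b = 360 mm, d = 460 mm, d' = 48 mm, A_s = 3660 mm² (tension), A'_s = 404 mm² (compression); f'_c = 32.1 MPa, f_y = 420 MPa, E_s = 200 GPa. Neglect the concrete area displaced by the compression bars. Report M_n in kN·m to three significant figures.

Assume both tension and compression steel yield.
Net tension couple steel: A_s − A'_s = 3256 mm².
a = (A_s − A'_s) f_y / (0.85 f'_c b) = 1367520/(0.85 × 32.1 × 360) = 139.22 mm.
c = a/β₁ = 139.22/0.821 = 169.57 mm; ε'_s = 0.003(c − d')/c = 0.0022 ≥ f_y/E_s = 0.0021, so compression steel does yield.
M_n = (A_s − A'_s) f_y (d − a/2) + A'_s f_y (d − d') = [1367520 × (460 − 69.61) + 169680 × (460 − 48)] × 10⁻⁶ = 533.87 + 69.91 = 603.78 kN·m.

M_n ≈ 604 kN·m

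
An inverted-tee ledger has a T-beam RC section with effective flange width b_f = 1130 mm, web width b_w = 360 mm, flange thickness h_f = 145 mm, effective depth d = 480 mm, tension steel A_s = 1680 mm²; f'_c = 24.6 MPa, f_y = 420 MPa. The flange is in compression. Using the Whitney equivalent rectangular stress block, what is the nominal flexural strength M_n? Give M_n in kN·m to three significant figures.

M_n ≈ 328 kN·m

Tension: T = A_s f_y = 1680 × 420 = 705600 N.
Try a within the flange: a = T/(0.85 f'_c b_f) = 705600/(0.85 × 24.6 × 1130) = 29.86 mm.
Since a = 29.86 ≤ h_f = 145 mm, the stress block lies entirely in the flange; analyse as a rectangular beam of width b_f.
M_n = T(d − a/2) = 705600 × (480 − 14.93) = 328.15 × 10⁶ N·mm.
M_n = 328.15 kN·m.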